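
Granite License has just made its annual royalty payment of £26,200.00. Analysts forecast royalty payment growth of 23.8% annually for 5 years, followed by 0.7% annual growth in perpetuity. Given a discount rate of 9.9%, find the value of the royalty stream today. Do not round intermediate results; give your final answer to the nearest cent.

D_1 = 32435.60000
D_2 = 40155.27280
D_3 = 49712.22773
D_4 = 61543.73793
D_5 = 76191.14755
Terminal value at year 5: TV = D_5×(1+g_2)/(r−g_2) = 76724.48558/0.092 = 833961.79983
P_0 = D_1/(1+r)^1 + D_2/(1+r)^2 + D_3/(1+r)^3 + D_4/(1+r)^4 + D_5/(1+r)^5 + TV/(1+r)^5
    = 29513.73976 + 33246.59675 + 37451.58032 + 42188.40440 + 47524.33544 + 520184.84556 = 710109.50224

£710109.50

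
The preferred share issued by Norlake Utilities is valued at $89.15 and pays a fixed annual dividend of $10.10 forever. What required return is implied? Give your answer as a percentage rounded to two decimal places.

P = C/r ⇒ r = C/P = $10.10/$89.15 = 0.113292

11.33%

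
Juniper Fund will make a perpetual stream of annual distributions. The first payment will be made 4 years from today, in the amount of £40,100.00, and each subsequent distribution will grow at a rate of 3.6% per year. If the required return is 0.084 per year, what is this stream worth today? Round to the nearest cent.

£655866.26

Value at end of year 3: C₁ / (r − g) = £40,100.00 / (0.084 − 0.036) = £835,416.6667
Discount to today: PV = £835,416.6667 / (1 + 0.084)^3 = £835,416.6667 / 1.273761 = £655,866.26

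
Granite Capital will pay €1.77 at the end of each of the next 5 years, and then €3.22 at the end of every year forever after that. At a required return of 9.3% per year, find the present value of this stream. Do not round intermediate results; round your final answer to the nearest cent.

PV of 5-year annuity: €1.77 × [1 − (1+0.093)^−5] / 0.093 = 6.83142
Perpetuity value at year 5: €3.22 / 0.093 = 34.62366
PV of perpetuity: 34.62366 / (1+0.093)^5 = 22.19587
Total PV = 6.83142 + 22.19587 = 29.02729

€29.03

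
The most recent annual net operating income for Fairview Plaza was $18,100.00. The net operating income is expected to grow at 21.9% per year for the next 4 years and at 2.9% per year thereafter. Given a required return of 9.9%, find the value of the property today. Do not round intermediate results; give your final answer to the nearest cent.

D_1 = 22063.90000
D_2 = 26895.89410
D_3 = 32786.09491
D_4 = 39966.24969
Terminal value at year 4: TV = D_4×(1+g_2)/(r−g_2) = 41125.27093/0.07 = 587503.87048
P_0 = D_1/(1+r)^1 + D_2/(1+r)^2 + D_3/(1+r)^3 + D_4/(1+r)^4 + TV/(1+r)^4
    = 20076.34213 + 22268.48140 + 24699.98073 + 27396.97590 + 402735.54569 = 497177.32584

$497177.33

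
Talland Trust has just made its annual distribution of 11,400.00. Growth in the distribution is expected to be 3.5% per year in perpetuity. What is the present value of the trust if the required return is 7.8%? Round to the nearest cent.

D₁ = D₀ × (1 + g) = 11,400.00 × 1.035 = 11,799.0000
Growing perpetuity: P = D₁ / (r − g) = 11,799.0000 / (0.078 − 0.035) = 274,395.35

274395.35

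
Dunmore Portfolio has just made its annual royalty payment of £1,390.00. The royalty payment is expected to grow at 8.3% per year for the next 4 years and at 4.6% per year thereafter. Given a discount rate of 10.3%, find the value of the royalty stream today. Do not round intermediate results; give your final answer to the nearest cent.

D_1 = 1505.37000
D_2 = 1630.31571
D_3 = 1765.63191
D_4 = 1912.17936
Terminal value at year 4: TV = D_4×(1+g_2)/(r−g_2) = 2000.13961/0.057 = 35090.16866
P_0 = D_1/(1+r)^1 + D_2/(1+r)^2 + D_3/(1+r)^3 + D_4/(1+r)^4 + TV/(1+r)^4
    = 1364.79601 + 1340.04903 + 1315.75077 + 1291.89310 + 23707.37153 = 29019.86044

£29019.86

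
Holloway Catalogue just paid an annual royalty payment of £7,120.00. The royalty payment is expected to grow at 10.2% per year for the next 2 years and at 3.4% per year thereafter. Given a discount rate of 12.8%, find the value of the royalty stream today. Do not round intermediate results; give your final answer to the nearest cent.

£88502.56

D_1 = 7846.24000
D_2 = 8646.55648
Terminal value at year 2: TV = D_2×(1+g_2)/(r−g_2) = 8940.53940/0.094 = 95112.12128
P_0 = D_1/(1+r)^1 + D_2/(1+r)^2 + TV/(1+r)^2
    = 6955.88652 + 6795.55581 + 74751.11388 = 88502.55621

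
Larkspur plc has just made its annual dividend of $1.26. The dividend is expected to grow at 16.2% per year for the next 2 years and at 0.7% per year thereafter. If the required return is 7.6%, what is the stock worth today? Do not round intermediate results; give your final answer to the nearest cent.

D_1 = 1.46412
D_2 = 1.70131
Terminal value at year 2: TV = D_2×(1+g_2)/(r−g_2) = 1.71322/0.069 = 24.82923
P_0 = D_1/(1+r)^1 + D_2/(1+r)^2 + TV/(1+r)^2
    = 1.36071 + 1.46946 + 21.44562 = 24.27579

$24.28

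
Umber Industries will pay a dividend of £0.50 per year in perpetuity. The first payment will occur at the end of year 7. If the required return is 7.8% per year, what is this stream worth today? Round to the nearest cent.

Value at end of year 6: C / r = £0.50 / 0.078 = £6.4103
Discount to today: PV = £6.4103 / (1 + 0.078)^6 = £6.4103 / 1.569324 = £4.08

£4.08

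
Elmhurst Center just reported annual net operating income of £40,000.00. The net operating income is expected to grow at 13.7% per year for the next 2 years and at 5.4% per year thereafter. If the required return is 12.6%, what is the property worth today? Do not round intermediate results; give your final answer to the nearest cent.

£678228.24

D_1 = 45480.00000
D_2 = 51710.76000
Terminal value at year 2: TV = D_2×(1+g_2)/(r−g_2) = 54503.14104/0.072 = 756988.07000
P_0 = D_1/(1+r)^1 + D_2/(1+r)^2 + TV/(1+r)^2
    = 40390.76377 + 40785.34494 + 597052.13286 = 678228.24156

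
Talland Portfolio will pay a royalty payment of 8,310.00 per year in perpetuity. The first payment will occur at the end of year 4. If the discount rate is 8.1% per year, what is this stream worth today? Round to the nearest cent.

Value at end of year 3: C / r = 8,310.00 / 0.081 = 102,592.5926
Discount to today: PV = 102,592.5926 / (1 + 0.081)^3 = 102,592.5926 / 1.263214 = 81,215.50

81215.50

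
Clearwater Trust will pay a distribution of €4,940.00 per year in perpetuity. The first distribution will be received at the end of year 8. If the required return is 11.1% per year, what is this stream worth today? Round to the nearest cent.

Value at end of year 7: C / r = €4,940.00 / 0.111 = €44,504.5045
Discount to today: PV = €44,504.5045 / (1 + 0.111)^7 = €44,504.5045 / 2.089288 = €21,301.27

€21301.27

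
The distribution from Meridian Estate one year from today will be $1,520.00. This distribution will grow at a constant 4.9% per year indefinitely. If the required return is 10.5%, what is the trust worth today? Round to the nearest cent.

Growing perpetuity: P = D₁ / (r − g) = $1,520.0000 / (0.105 − 0.049) = $27,142.86

$27142.86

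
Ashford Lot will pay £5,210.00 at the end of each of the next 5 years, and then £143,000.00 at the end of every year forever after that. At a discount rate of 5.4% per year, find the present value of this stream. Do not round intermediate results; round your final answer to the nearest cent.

£2058128.61

PV of 5-year annuity: £5,210.00 × [1 − (1+0.054)^−5] / 0.054 = 22309.32445
Perpetuity value at year 5: £143,000.00 / 0.054 = 2648148.14815
PV of perpetuity: 2648148.14815 / (1+0.054)^5 = 2035819.28128
Total PV = 22309.32445 + 2035819.28128 = 2058128.60573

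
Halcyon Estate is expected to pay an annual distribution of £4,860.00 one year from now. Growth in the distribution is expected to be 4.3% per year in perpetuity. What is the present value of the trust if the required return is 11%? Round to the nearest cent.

Growing perpetuity: P = D₁ / (r − g) = £4,860.0000 / (0.11 − 0.043) = £72,537.31

£72537.31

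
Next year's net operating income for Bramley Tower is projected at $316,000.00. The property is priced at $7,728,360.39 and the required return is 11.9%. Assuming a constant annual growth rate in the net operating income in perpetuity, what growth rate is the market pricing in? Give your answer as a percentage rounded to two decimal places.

7.81%

P = D₁/(r−g) ⇒ g = r − D₁/P = 0.119 − $316,000.00/$7,728,360.39 = 0.078112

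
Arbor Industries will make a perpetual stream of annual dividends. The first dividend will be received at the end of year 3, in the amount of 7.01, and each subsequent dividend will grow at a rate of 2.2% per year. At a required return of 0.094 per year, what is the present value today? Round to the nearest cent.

Value at end of year 2: C₁ / (r − g) = 7.01 / (0.094 − 0.022) = 97.3611
Discount to today: PV = 97.3611 / (1 + 0.094)^2 = 97.3611 / 1.196836 = 81.35

81.35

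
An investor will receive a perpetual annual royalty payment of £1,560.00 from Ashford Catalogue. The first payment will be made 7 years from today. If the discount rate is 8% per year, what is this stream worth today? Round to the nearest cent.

Value at end of year 6: C / r = £1,560.00 / 0.08 = £19,500.0000
Discount to today: PV = £19,500.0000 / (1 + 0.08)^6 = £19,500.0000 / 1.586874 = £12,288.31

£12288.31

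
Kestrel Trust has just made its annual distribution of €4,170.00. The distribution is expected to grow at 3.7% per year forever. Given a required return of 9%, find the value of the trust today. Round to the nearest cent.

D₁ = D₀ × (1 + g) = €4,170.00 × 1.037 = €4,324.2900
Growing perpetuity: P = D₁ / (r − g) = €4,324.2900 / (0.09 − 0.037) = €81,590.38

€81590.38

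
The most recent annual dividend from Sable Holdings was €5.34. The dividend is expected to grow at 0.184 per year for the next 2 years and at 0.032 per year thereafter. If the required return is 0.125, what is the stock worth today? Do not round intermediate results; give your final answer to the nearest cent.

D_1 = 6.32256
D_2 = 7.48591
Terminal value at year 2: TV = D_2×(1+g_2)/(r−g_2) = 7.72546/0.093 = 83.06946
P_0 = D_1/(1+r)^1 + D_2/(1+r)^2 + TV/(1+r)^2
    = 5.62005 + 5.91479 + 65.63513 = 77.16998

€77.17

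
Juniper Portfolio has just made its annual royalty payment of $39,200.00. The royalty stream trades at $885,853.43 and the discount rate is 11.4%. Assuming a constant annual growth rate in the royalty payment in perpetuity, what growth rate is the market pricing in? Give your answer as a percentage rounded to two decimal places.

6.68%

P = D₀(1+g)/(r−g) ⇒ P(r−g) = D₀(1+g) ⇒ g(P+D₀) = P·r − D₀
g = (P·r − D₀)/(P + D₀) = ($885,853.43×0.114 − $39,200.00) / ($885,853.43 + $39,200.00) = 0.066793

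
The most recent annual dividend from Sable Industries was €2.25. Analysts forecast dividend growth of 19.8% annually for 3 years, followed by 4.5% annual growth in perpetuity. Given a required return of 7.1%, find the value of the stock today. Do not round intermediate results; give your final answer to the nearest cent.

€135.05

D_1 = 2.69550
D_2 = 3.22921
D_3 = 3.86859
Terminal value at year 3: TV = D_3×(1+g_2)/(r−g_2) = 4.04268/0.026 = 155.48766
P_0 = D_1/(1+r)^1 + D_2/(1+r)^2 + D_3/(1+r)^3 + TV/(1+r)^3
    = 2.51681 + 2.81525 + 3.14909 + 126.56904 = 135.05019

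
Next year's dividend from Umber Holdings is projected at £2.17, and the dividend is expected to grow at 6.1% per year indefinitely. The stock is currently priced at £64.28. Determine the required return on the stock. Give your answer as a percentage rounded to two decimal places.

9.48%

P = D₁/(r − g) ⇒ r = D₁/P + g = £2.1700/£64.28 + 0.061 = 0.033759 + 0.061 = 0.094759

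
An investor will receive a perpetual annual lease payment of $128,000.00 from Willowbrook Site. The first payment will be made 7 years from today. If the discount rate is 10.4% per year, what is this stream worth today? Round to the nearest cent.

$679770.31

Value at end of year 6: C / r = $128,000.00 / 0.104 = $1,230,769.2308
Discount to today: PV = $1,230,769.2308 / (1 + 0.104)^6 = $1,230,769.2308 / 1.810566 = $679,770.31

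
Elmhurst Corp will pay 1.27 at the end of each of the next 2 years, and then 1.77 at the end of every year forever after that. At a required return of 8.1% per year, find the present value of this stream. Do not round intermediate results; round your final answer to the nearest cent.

20.96

PV of 2-year annuity: 1.27 × [1 − (1+0.081)^−2] / 0.081 = 2.26164
Perpetuity value at year 2: 1.77 / 0.081 = 21.85185
PV of perpetuity: 21.85185 / (1+0.081)^2 = 18.69980
Total PV = 2.26164 + 18.69980 = 20.96144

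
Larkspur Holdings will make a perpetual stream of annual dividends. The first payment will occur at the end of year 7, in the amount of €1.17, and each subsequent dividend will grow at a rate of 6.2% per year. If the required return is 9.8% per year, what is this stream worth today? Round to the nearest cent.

€18.55

Value at end of year 6: C₁ / (r − g) = €1.17 / (0.098 − 0.062) = €32.5000
Discount to today: PV = €32.5000 / (1 + 0.098)^6 = €32.5000 / 1.752323 = €18.55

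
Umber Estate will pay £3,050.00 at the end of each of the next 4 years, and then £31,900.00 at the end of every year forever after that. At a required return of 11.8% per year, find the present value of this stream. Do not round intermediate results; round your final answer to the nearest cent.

£182341.06

PV of 4-year annuity: £3,050.00 × [1 − (1+0.118)^−4] / 0.118 = 9303.07301
Perpetuity value at year 4: £31,900.00 / 0.118 = 270338.98305
PV of perpetuity: 270338.98305 / (1+0.118)^4 = 173037.98993
Total PV = 9303.07301 + 173037.98993 = 182341.06294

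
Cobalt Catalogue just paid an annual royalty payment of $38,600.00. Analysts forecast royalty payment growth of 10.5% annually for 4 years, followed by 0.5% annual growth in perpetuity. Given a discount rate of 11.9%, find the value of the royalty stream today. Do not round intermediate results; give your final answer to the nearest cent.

$473207.46

D_1 = 42653.00000
D_2 = 47131.56500
D_3 = 52080.37933
D_4 = 57548.81915
Terminal value at year 4: TV = D_4×(1+g_2)/(r−g_2) = 57836.56325/0.114 = 507338.27412
P_0 = D_1/(1+r)^1 + D_2/(1+r)^2 + D_3/(1+r)^3 + D_4/(1+r)^4 + TV/(1+r)^4
    = 38117.06881 + 37640.17966 + 37169.25694 + 36704.22603 + 323576.72945 = 473207.46089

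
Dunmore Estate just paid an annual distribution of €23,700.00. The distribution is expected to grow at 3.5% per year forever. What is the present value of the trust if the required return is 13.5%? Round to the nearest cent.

€245295.00

D₁ = D₀ × (1 + g) = €23,700.00 × 1.035 = €24,529.5000
Growing perpetuity: P = D₁ / (r − g) = €24,529.5000 / (0.135 − 0.035) = €245,295.00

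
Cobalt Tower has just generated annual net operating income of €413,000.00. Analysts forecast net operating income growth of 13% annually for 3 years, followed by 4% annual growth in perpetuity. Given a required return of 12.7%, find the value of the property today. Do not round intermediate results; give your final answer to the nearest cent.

€6222150.53

D_1 = 466690.00000
D_2 = 527359.70000
D_3 = 595916.46100
Terminal value at year 3: TV = D_3×(1+g_2)/(r−g_2) = 619753.11944/0.087 = 7123599.07402
P_0 = D_1/(1+r)^1 + D_2/(1+r)^2 + D_3/(1+r)^3 + TV/(1+r)^3
    = 414099.37888 + 415201.68424 + 416306.92386 + 4976542.53809 = 6222150.52507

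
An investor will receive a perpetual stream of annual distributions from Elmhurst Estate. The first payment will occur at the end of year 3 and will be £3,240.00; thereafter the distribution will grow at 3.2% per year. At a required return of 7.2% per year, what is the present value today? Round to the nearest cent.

£70484.80

Value at end of year 2: C₁ / (r − g) = £3,240.00 / (0.072 − 0.032) = £81,000.0000
Discount to today: PV = £81,000.0000 / (1 + 0.072)^2 = £81,000.0000 / 1.149184 = £70,484.80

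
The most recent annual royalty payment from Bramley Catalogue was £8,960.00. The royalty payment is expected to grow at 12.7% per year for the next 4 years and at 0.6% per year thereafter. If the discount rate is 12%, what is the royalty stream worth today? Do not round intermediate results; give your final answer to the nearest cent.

D_1 = 10097.92000
D_2 = 11380.35584
D_3 = 12825.66103
D_4 = 14454.51998
Terminal value at year 4: TV = D_4×(1+g_2)/(r−g_2) = 14541.24710/0.114 = 127554.79915
P_0 = D_1/(1+r)^1 + D_2/(1+r)^2 + D_3/(1+r)^3 + D_4/(1+r)^4 + TV/(1+r)^4
    = 9016.00000 + 9072.35000 + 9129.05219 + 9186.10876 + 81063.38084 = 117466.89180

£117466.89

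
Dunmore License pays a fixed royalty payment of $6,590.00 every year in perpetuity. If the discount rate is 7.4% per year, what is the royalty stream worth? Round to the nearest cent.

Level perpetuity: PV = C / r = $6,590.00 / 0.074 = $89,054.05

$89054.05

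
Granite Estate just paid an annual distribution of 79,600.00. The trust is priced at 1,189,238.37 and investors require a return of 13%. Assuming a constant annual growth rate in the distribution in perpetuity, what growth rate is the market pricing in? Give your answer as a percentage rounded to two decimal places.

P = D₀(1+g)/(r−g) ⇒ P(r−g) = D₀(1+g) ⇒ g(P+D₀) = P·r − D₀
g = (P·r − D₀)/(P + D₀) = (1,189,238.37×0.13 − 79,600.00) / (1,189,238.37 + 79,600.00) = 0.059110

5.91%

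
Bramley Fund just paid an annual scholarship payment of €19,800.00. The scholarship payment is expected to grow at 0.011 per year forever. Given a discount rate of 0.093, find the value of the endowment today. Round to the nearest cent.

D₁ = D₀ × (1 + g) = €19,800.00 × 1.011 = €20,017.8000
Growing perpetuity: P = D₁ / (r − g) = €20,017.8000 / (0.093 − 0.011) = €244,119.51

€244119.51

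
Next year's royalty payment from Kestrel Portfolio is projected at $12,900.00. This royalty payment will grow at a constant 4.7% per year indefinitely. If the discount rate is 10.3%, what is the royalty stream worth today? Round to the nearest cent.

Growing perpetuity: P = D₁ / (r − g) = $12,900.0000 / (0.103 − 0.047) = $230,357.14

$230357.14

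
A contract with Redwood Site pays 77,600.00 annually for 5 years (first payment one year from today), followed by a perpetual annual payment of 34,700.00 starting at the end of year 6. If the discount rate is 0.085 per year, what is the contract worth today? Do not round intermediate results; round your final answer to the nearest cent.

577288.84

PV of 5-year annuity: 77,600.00 × [1 − (1+0.085)^−5] / 0.085 = 305793.82533
Perpetuity value at year 5: 34,700.00 / 0.085 = 408235.29412
PV of perpetuity: 408235.29412 / (1+0.085)^5 = 271495.01398
Total PV = 305793.82533 + 271495.01398 = 577288.83931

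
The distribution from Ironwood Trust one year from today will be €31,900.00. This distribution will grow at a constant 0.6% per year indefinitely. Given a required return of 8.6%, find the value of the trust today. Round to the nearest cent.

Growing perpetuity: P = D₁ / (r − g) = €31,900.0000 / (0.086 − 0.006) = €398,750.00

€398750.00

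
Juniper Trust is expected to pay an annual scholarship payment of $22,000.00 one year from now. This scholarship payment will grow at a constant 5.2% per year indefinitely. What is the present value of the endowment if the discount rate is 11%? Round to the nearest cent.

Growing perpetuity: P = D₁ / (r − g) = $22,000.0000 / (0.11 − 0.052) = $379,310.34

$379310.34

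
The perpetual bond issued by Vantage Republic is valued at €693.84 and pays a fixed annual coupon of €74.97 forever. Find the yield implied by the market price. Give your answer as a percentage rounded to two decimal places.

P = C/r ⇒ r = C/P = €74.97/€693.84 = 0.108051

10.81%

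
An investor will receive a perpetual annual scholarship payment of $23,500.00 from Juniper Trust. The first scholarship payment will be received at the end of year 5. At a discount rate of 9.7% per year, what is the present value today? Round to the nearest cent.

Value at end of year 4: C / r = $23,500.00 / 0.097 = $242,268.0412
Discount to today: PV = $242,268.0412 / (1 + 0.097)^4 = $242,268.0412 / 1.448193 = $167,289.86

$167289.86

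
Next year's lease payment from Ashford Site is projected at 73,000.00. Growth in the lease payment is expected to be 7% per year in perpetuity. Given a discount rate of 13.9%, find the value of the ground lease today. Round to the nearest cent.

Growing perpetuity: P = D₁ / (r − g) = 73,000.0000 / (0.139 − 0.07) = 1,057,971.01

1057971.01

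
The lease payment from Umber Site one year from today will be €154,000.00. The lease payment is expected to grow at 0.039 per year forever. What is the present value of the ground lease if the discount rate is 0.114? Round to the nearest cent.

Growing perpetuity: P = D₁ / (r − g) = €154,000.0000 / (0.114 − 0.039) = €2,053,333.33

€2053333.33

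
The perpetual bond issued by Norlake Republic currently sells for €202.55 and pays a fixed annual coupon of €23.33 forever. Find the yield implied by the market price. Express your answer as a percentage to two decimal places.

P = C/r ⇒ r = C/P = €23.33/€202.55 = 0.115181

11.52%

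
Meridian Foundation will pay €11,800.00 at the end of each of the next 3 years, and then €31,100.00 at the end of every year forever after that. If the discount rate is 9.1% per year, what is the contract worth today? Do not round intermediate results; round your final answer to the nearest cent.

PV of 3-year annuity: €11,800.00 × [1 − (1+0.091)^−3] / 0.091 = 29816.12355
Perpetuity value at year 3: €31,100.00 / 0.091 = 341758.24176
PV of perpetuity: 341758.24176 / (1+0.091)^3 = 263175.06868
Total PV = 29816.12355 + 263175.06868 = 292991.19223

€292991.19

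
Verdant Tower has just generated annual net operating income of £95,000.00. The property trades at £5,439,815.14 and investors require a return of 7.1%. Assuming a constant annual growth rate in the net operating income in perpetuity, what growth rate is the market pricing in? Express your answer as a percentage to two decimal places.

P = D₀(1+g)/(r−g) ⇒ P(r−g) = D₀(1+g) ⇒ g(P+D₀) = P·r − D₀
g = (P·r − D₀)/(P + D₀) = (£5,439,815.14×0.071 − £95,000.00) / (£5,439,815.14 + £95,000.00) = 0.052617

5.26%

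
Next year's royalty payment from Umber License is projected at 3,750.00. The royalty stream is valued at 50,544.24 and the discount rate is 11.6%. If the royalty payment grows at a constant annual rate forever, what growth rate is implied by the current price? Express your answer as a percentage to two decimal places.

4.18%

P = D₁/(r−g) ⇒ g = r − D₁/P = 0.116 − 3,750.00/50,544.24 = 0.041808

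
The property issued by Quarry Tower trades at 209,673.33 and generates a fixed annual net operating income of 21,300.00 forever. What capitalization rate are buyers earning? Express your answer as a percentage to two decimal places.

P = C/r ⇒ r = C/P = 21,300.00/209,673.33 = 0.101587

10.16%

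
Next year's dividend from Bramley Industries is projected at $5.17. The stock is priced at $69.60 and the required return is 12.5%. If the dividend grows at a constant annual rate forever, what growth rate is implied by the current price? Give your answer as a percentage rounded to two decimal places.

P = D₁/(r−g) ⇒ g = r − D₁/P = 0.125 − $5.17/$69.60 = 0.050718

5.07%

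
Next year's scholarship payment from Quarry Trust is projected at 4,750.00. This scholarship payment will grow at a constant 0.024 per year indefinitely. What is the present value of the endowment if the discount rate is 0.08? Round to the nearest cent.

Growing perpetuity: P = D₁ / (r − g) = 4,750.0000 / (0.08 − 0.024) = 84,821.43

84821.43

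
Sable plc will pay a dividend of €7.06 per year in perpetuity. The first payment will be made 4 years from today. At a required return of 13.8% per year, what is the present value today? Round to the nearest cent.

Value at end of year 3: C / r = €7.06 / 0.138 = €51.1594
Discount to today: PV = €51.1594 / (1 + 0.138)^3 = €51.1594 / 1.473760 = €34.71

€34.71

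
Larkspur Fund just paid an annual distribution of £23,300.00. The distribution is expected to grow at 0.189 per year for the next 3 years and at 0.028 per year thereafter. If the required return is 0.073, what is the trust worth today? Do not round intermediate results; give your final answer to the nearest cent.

£810372.90

D_1 = 27703.70000
D_2 = 32939.69930
D_3 = 39165.30247
Terminal value at year 3: TV = D_3×(1+g_2)/(r−g_2) = 40261.93094/0.045 = 894709.57637
P_0 = D_1/(1+r)^1 + D_2/(1+r)^2 + D_3/(1+r)^3 + TV/(1+r)^3
    = 25818.91892 + 28610.15340 + 31703.14295 + 724240.68790 = 810372.90317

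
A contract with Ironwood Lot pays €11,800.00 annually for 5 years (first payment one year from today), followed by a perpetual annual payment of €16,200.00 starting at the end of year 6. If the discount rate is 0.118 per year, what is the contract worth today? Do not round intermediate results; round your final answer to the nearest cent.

€121348.22

PV of 5-year annuity: €11,800.00 × [1 − (1+0.118)^−5] / 0.118 = 42747.95786
Perpetuity value at year 5: €16,200.00 / 0.118 = 137288.13559
PV of perpetuity: 137288.13559 / (1+0.118)^5 = 78600.26124
Total PV = 42747.95786 + 78600.26124 = 121348.21910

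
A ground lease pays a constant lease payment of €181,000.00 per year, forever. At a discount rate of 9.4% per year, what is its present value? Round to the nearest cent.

Level perpetuity: PV = C / r = €181,000.00 / 0.094 = €1,925,531.91

€1925531.91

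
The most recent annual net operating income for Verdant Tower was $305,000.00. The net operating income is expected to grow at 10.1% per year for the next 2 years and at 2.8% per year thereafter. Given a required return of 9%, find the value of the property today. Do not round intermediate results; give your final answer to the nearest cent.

D_1 = 335805.00000
D_2 = 369721.30500
Terminal value at year 2: TV = D_2×(1+g_2)/(r−g_2) = 380073.50154/0.062 = 6130217.76677
P_0 = D_1/(1+r)^1 + D_2/(1+r)^2 + TV/(1+r)^2
    = 308077.98165 + 311187.02550 + 5159681.64866 = 5778946.65582

$5778946.66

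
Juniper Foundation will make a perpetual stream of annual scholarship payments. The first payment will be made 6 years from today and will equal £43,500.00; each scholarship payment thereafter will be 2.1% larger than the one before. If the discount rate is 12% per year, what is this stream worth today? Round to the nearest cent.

£249323.92

Value at end of year 5: C₁ / (r − g) = £43,500.00 / (0.12 − 0.021) = £439,393.9394
Discount to today: PV = £439,393.9394 / (1 + 0.12)^5 = £439,393.9394 / 1.762342 = £249,323.92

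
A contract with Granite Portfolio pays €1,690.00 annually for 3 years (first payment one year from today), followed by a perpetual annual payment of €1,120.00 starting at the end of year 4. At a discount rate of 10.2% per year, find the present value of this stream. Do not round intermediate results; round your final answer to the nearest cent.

€12392.92

PV of 3-year annuity: €1,690.00 × [1 − (1+0.102)^−3] / 0.102 = 4188.02583
Perpetuity value at year 3: €1,120.00 / 0.102 = 10980.39216
PV of perpetuity: 10980.39216 / (1+0.102)^3 = 8204.89575
Total PV = 4188.02583 + 8204.89575 = 12392.92158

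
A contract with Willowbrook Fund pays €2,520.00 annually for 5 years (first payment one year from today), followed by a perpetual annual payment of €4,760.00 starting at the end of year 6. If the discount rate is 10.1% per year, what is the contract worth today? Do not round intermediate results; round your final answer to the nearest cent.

PV of 5-year annuity: €2,520.00 × [1 − (1+0.101)^−5] / 0.101 = 9528.42853
Perpetuity value at year 5: €4,760.00 / 0.101 = 47128.71287
PV of perpetuity: 47128.71287 / (1+0.101)^5 = 29130.57010
Total PV = 9528.42853 + 29130.57010 = 38658.99863

€38659.00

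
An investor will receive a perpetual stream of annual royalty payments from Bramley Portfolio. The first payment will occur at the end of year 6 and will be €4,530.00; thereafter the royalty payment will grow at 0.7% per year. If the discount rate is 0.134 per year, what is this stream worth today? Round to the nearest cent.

Value at end of year 5: C₁ / (r − g) = €4,530.00 / (0.134 − 0.007) = €35,669.2913
Discount to today: PV = €35,669.2913 / (1 + 0.134)^5 = €35,669.2913 / 1.875276 = €19,020.82

€19020.82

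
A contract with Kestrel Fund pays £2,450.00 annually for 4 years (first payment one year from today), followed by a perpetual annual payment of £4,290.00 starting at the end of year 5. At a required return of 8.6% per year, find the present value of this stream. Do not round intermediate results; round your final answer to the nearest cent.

PV of 4-year annuity: £2,450.00 × [1 − (1+0.086)^−4] / 0.086 = 8007.50534
Perpetuity value at year 4: £4,290.00 / 0.086 = 49883.72093
PV of perpetuity: 49883.72093 / (1+0.086)^4 = 35862.41566
Total PV = 8007.50534 + 35862.41566 = 43869.92100

£43869.92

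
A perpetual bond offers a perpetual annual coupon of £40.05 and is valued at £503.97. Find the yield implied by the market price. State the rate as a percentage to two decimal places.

7.95%

P = C/r ⇒ r = C/P = £40.05/£503.97 = 0.079469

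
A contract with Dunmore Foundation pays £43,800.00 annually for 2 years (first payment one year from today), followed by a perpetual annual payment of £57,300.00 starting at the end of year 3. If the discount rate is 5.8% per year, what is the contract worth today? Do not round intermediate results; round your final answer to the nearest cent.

PV of 2-year annuity: £43,800.00 × [1 − (1+0.058)^−2] / 0.058 = 80528.22853
Perpetuity value at year 2: £57,300.00 / 0.058 = 987931.03448
PV of perpetuity: 987931.03448 / (1+0.058)^2 = 882582.46154
Total PV = 80528.22853 + 882582.46154 = 963110.69007

£963110.69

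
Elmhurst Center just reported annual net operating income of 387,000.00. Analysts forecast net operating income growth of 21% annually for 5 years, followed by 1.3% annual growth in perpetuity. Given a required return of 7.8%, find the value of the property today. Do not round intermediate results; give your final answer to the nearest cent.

13518891.79

D_1 = 468270.00000
D_2 = 566606.70000
D_3 = 685594.10700
D_4 = 829568.86947
D_5 = 1003778.33206
Terminal value at year 5: TV = D_5×(1+g_2)/(r−g_2) = 1016827.45038/0.065 = 15643499.23655
P_0 = D_1/(1+r)^1 + D_2/(1+r)^2 + D_3/(1+r)^3 + D_4/(1+r)^4 + D_5/(1+r)^5 + TV/(1+r)^5
    = 434387.75510 + 487578.09246 + 547281.53235 + 614295.59754 + 689515.46663 + 10745833.34914 = 13518891.79322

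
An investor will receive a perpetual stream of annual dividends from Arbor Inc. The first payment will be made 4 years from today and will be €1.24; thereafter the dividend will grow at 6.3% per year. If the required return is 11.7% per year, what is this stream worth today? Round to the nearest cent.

€16.48

Value at end of year 3: C₁ / (r − g) = €1.24 / (0.117 − 0.063) = €22.9630
Discount to today: PV = €22.9630 / (1 + 0.117)^3 = €22.9630 / 1.393669 = €16.48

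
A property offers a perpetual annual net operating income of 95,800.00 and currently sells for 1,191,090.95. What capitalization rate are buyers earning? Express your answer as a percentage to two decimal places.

P = C/r ⇒ r = C/P = 95,800.00/1,191,090.95 = 0.080430

8.04%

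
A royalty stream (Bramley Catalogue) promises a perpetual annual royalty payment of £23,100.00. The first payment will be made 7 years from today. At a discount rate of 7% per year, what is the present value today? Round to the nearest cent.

Value at end of year 6: C / r = £23,100.00 / 0.07 = £330,000.0000
Discount to today: PV = £330,000.0000 / (1 + 0.07)^6 = £330,000.0000 / 1.500730 = £219,892.93

£219892.93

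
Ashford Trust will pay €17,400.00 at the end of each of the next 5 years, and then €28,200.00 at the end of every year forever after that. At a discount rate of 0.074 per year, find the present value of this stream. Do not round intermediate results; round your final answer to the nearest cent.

PV of 5-year annuity: €17,400.00 × [1 − (1+0.074)^−5] / 0.074 = 70585.80384
Perpetuity value at year 5: €28,200.00 / 0.074 = 381081.08108
PV of perpetuity: 381081.08108 / (1+0.074)^5 = 266683.39900
Total PV = 70585.80384 + 266683.39900 = 337269.20284

€337269.20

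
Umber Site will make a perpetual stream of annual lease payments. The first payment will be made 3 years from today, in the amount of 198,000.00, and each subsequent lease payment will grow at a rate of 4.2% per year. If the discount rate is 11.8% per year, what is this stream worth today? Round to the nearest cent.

Value at end of year 2: C₁ / (r − g) = 198,000.00 / (0.118 − 0.042) = 2,605,263.1579
Discount to today: PV = 2,605,263.1579 / (1 + 0.118)^2 = 2,605,263.1579 / 1.249924 = 2,084,337.25

2084337.25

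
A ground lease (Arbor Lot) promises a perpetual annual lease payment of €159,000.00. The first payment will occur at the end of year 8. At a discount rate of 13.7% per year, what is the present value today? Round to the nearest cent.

Value at end of year 7: C / r = €159,000.00 / 0.137 = €1,160,583.9416
Discount to today: PV = €1,160,583.9416 / (1 + 0.137)^7 = €1,160,583.9416 / 2.456537 = €472,447.23

€472447.23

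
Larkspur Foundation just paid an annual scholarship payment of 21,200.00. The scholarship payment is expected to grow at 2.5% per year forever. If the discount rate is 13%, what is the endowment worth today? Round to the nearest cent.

206952.38

D₁ = D₀ × (1 + g) = 21,200.00 × 1.025 = 21,730.0000
Growing perpetuity: P = D₁ / (r − g) = 21,730.0000 / (0.13 − 0.025) = 206,952.38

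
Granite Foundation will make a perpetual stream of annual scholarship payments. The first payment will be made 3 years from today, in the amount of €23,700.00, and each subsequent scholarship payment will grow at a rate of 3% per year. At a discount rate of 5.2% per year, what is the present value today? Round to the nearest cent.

Value at end of year 2: C₁ / (r − g) = €23,700.00 / (0.052 − 0.03) = €1,077,272.7273
Discount to today: PV = €1,077,272.7273 / (1 + 0.052)^2 = €1,077,272.7273 / 1.106704 = €973,406.37

€973406.37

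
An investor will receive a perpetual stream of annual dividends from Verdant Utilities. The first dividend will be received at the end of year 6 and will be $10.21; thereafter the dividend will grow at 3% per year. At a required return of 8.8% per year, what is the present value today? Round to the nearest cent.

$115.47

Value at end of year 5: C₁ / (r − g) = $10.21 / (0.088 − 0.03) = $176.0345
Discount to today: PV = $176.0345 / (1 + 0.088)^5 = $176.0345 / 1.524560 = $115.47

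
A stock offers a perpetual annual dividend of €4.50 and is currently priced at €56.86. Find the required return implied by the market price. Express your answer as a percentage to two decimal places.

P = C/r ⇒ r = C/P = €4.50/€56.86 = 0.079142

7.91%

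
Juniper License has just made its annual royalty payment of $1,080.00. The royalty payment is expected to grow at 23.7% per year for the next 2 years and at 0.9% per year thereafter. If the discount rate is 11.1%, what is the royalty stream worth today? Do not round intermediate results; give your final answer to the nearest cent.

D_1 = 1335.96000
D_2 = 1652.58252
Terminal value at year 2: TV = D_2×(1+g_2)/(r−g_2) = 1667.45576/0.102 = 16347.60552
P_0 = D_1/(1+r)^1 + D_2/(1+r)^2 + TV/(1+r)^2
    = 1202.48425 + 1338.85960 + 13244.20918 = 15785.55303

$15785.55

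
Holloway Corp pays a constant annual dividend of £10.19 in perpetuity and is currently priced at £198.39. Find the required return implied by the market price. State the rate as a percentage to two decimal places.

P = C/r ⇒ r = C/P = £10.19/£198.39 = 0.051363

5.14%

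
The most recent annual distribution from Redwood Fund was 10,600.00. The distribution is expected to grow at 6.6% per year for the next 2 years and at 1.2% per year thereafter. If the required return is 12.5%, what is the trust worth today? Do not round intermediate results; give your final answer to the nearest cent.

D_1 = 11299.60000
D_2 = 12045.37360
Terminal value at year 2: TV = D_2×(1+g_2)/(r−g_2) = 12189.91808/0.113 = 107875.38127
P_0 = D_1/(1+r)^1 + D_2/(1+r)^2 + TV/(1+r)^2
    = 10044.08889 + 9517.33223 + 85234.86915 = 104796.29027

104796.29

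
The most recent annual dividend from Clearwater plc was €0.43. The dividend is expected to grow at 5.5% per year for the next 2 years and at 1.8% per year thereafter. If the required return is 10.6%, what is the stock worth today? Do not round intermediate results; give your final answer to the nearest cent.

€5.33

D_1 = 0.45365
D_2 = 0.47860
Terminal value at year 2: TV = D_2×(1+g_2)/(r−g_2) = 0.48722/0.088 = 5.53654
P_0 = D_1/(1+r)^1 + D_2/(1+r)^2 + TV/(1+r)^2
    = 0.41017 + 0.39126 + 4.52614 = 5.32757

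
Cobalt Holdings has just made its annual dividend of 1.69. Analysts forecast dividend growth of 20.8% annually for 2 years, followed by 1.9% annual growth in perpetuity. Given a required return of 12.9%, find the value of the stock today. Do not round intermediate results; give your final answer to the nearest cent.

21.67

D_1 = 2.04152
D_2 = 2.46616
Terminal value at year 2: TV = D_2×(1+g_2)/(r−g_2) = 2.51301/0.11 = 22.84557
P_0 = D_1/(1+r)^1 + D_2/(1+r)^2 + TV/(1+r)^2
    = 1.80826 + 1.93478 + 17.92314 = 21.66618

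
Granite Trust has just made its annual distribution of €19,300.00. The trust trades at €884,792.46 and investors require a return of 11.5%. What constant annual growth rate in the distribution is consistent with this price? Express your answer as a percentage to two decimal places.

9.12%

P = D₀(1+g)/(r−g) ⇒ P(r−g) = D₀(1+g) ⇒ g(P+D₀) = P·r − D₀
g = (P·r − D₀)/(P + D₀) = (€884,792.46×0.115 − €19,300.00) / (€884,792.46 + €19,300.00) = 0.091198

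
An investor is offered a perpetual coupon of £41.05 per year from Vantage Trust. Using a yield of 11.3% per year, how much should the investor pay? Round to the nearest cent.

£363.27

Level perpetuity: PV = C / r = £41.05 / 0.113 = £363.27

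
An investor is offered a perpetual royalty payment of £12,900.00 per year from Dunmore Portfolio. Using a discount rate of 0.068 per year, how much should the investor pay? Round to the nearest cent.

Level perpetuity: PV = C / r = £12,900.00 / 0.068 = £189,705.88

£189705.88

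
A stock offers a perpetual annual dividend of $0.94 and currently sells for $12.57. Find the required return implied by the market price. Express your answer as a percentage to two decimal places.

7.48%

P = C/r ⇒ r = C/P = $0.94/$12.57 = 0.074781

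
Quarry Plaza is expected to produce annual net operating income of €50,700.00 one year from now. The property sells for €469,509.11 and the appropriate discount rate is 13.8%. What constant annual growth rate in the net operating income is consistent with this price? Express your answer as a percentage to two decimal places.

P = D₁/(r−g) ⇒ g = r − D₁/P = 0.138 − €50,700.00/€469,509.11 = 0.030015

3.00%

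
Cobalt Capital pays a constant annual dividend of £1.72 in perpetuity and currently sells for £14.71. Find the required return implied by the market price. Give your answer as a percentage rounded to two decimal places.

11.69%

P = C/r ⇒ r = C/P = £1.72/£14.71 = 0.116927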